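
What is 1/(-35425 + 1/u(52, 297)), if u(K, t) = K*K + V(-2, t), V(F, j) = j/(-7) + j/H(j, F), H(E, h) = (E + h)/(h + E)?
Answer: -20710/733651743 ≈ -2.8229e-5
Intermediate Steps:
H(E, h) = 1 (H(E, h) = (E + h)/(E + h) = 1)
V(F, j) = 6*j/7 (V(F, j) = j/(-7) + j/1 = j*(-1/7) + j*1 = -j/7 + j = 6*j/7)
u(K, t) = K**2 + 6*t/7 (u(K, t) = K*K + 6*t/7 = K**2 + 6*t/7)
1/(-35425 + 1/u(52, 297)) = 1/(-35425 + 1/(52**2 + (6/7)*297)) = 1/(-35425 + 1/(2704 + 1782/7)) = 1/(-35425 + 1/(20710/7)) = 1/(-35425 + 7/20710) = 1/(-733651743/20710) = -20710/733651743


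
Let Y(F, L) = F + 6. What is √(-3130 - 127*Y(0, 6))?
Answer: 2*I*√973 ≈ 62.386*I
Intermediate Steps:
Y(F, L) = 6 + F
√(-3130 - 127*Y(0, 6)) = √(-3130 - 127*(6 + 0)) = √(-3130 - 127*6) = √(-3130 - 762) = √(-3892) = 2*I*√973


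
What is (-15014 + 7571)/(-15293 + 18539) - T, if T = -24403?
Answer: 26401565/1082 ≈ 24401.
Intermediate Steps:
(-15014 + 7571)/(-15293 + 18539) - T = (-15014 + 7571)/(-15293 + 18539) - 1*(-24403) = -7443/3246 + 24403 = -7443*1/3246 + 24403 = -2481/1082 + 24403 = 26401565/1082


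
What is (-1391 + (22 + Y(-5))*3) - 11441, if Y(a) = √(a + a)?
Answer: -12766 + 3*I*√10 ≈ -12766.0 + 9.4868*I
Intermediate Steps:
Y(a) = √2*√a (Y(a) = √(2*a) = √2*√a)
(-1391 + (22 + Y(-5))*3) - 11441 = (-1391 + (22 + √2*√(-5))*3) - 11441 = (-1391 + (22 + √2*(I*√5))*3) - 11441 = (-1391 + (22 + I*√10)*3) - 11441 = (-1391 + (66 + 3*I*√10)) - 11441 = (-1325 + 3*I*√10) - 11441 = -12766 + 3*I*√10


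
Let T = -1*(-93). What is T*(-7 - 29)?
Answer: -3348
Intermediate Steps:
T = 93
T*(-7 - 29) = 93*(-7 - 29) = 93*(-36) = -3348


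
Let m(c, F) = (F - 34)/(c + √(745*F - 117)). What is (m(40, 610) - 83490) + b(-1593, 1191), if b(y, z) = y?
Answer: -12839968293/150911 + 192*√454333/150911 ≈ -85082.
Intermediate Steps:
m(c, F) = (-34 + F)/(c + √(-117 + 745*F))
(m(40, 610) - 83490) + b(-1593, 1191) = ((-34 + 610)/(40 + √(-117 + 745*610)) - 83490) - 1593 = (576/(40 + √(-117 + 454450)) - 83490) - 1593 = (576/(40 + √454333) - 83490) - 1593 = (-83490 + 576/(40 + √454333)) - 1593 = -85083 + 576/(40 + √454333)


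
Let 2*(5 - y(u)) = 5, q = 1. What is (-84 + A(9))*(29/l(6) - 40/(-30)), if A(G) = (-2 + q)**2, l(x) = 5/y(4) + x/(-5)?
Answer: -37433/12 ≈ -3119.4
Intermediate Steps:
y(u) = 5/2 (y(u) = 5 - 1/2*5 = 5 - 5/2 = 5/2)
l(x) = 2 - x/5 (l(x) = 5/(5/2) + x/(-5) = 5*(2/5) + x*(-1/5) = 2 - x/5)
A(G) = 1 (A(G) = (-2 + 1)**2 = (-1)**2 = 1)
(-84 + A(9))*(29/l(6) - 40/(-30)) = (-84 + 1)*(29/(2 - 1/5*6) - 40/(-30)) = -83*(29/(2 - 6/5) - 40*(-1/30)) = -83*(29/(4/5) + 4/3) = -83*(29*(5/4) + 4/3) = -83*(145/4 + 4/3) = -83*451/12 = -37433/12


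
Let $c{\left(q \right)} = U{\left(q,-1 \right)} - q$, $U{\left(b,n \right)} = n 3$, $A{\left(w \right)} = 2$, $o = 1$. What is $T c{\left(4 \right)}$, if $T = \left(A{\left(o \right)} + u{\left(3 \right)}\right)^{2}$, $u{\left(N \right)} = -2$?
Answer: $0$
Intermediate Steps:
$U{\left(b,n \right)} = 3 n$
$T = 0$ ($T = \left(2 - 2\right)^{2} = 0^{2} = 0$)
$c{\left(q \right)} = -3 - q$ ($c{\left(q \right)} = 3 \left(-1\right) - q = -3 - q$)
$T c{\left(4 \right)} = 0 \left(-3 - 4\right) = 0 \left(-7\right) = 0$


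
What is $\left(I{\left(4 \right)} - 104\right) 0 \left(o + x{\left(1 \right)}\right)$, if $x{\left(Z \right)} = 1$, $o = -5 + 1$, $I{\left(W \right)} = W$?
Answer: $0$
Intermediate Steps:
$o = -4$
$\left(I{\left(4 \right)} - 104\right) 0 \left(o + x{\left(1 \right)}\right) = \left(4 - 104\right) 0 \left(-4 + 1\right) = - 100 \cdot 0 \left(-3\right) = \left(-100\right) 0 = 0$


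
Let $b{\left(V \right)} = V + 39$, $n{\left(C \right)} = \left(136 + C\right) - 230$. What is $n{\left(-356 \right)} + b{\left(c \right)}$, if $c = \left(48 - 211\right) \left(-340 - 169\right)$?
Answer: $82556$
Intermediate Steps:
$c = 82967$ ($c = \left(-163\right) \left(-509\right) = 82967$)
$n{\left(C \right)} = -94 + C$
$b{\left(V \right)} = 39 + V$
$n{\left(-356 \right)} + b{\left(c \right)} = \left(-94 - 356\right) + \left(39 + 82967\right) = -450 + 83006 = 82556$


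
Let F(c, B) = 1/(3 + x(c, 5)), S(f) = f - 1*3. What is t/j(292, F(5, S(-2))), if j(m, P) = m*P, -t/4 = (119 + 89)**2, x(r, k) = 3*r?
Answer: -778752/73 ≈ -10668.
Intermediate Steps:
S(f) = -3 + f (S(f) = f - 3 = -3 + f)
F(c, B) = 1/(3 + 3*c)
t = -173056 (t = -4*(119 + 89)**2 = -4*208**2 = -4*43264 = -173056)
j(m, P) = P*m
t/j(292, F(5, S(-2))) = -173056/((1/(3*(1 + 5)))*292) = -173056/(((1/3)/6)*292) = -173056/(((1/3)*(1/6))*292) = -173056/((1/18)*292) = -173056/146/9 = -173056*9/146 = -778752/73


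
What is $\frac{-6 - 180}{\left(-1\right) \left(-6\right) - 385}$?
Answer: $\frac{186}{379} \approx 0.49077$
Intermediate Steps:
$\frac{-6 - 180}{\left(-1\right) \left(-6\right) - 385} = - \frac{186}{6 - 385} = - \frac{186}{-379} = \left(-186\right) \left(- \frac{1}{379}\right) = \frac{186}{379}$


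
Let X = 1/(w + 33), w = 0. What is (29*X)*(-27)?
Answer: -261/11 ≈ -23.727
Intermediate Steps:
X = 1/33 (X = 1/(0 + 33) = 1/33 ≈ 0.030303)
(29*X)*(-27) = (29*(1/33))*(-27) = (29/33)*(-27) = -261/11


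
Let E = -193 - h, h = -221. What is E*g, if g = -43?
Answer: -1204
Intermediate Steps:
E = 28 (E = -193 - 1*(-221) = -193 + 221 = 28)
E*g = 28*(-43) = -1204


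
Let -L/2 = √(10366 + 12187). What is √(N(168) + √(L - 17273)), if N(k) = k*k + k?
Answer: √(28392 + I*√(17273 + 2*√22553)) ≈ 168.5 + 0.3934*I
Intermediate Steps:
L = -2*√22553 (L = -2*√(10366 + 12187) = -2*√22553 ≈ -300.35)
N(k) = k + k² (N(k) = k² + k = k + k²)
√(N(168) + √(L - 17273)) = √(168*(1 + 168) + √(-2*√22553 - 17273)) = √(168*169 + √(-17273 - 2*√22553)) = √(28392 + √(-17273 - 2*√22553))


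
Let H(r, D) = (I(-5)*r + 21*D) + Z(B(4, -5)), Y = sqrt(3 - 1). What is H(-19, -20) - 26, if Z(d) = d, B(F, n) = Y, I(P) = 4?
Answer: -522 + sqrt(2) ≈ -520.59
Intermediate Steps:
Y = sqrt(2) ≈ 1.4142
B(F, n) = sqrt(2)
H(r, D) = sqrt(2) + 4*r + 21*D (H(r, D) = (4*r + 21*D) + sqrt(2) = sqrt(2) + 4*r + 21*D)
H(-19, -20) - 26 = (sqrt(2) + 4*(-19) + 21*(-20)) - 26 = (sqrt(2) - 76 - 420) - 26 = (-496 + sqrt(2)) - 26 = -522 + sqrt(2)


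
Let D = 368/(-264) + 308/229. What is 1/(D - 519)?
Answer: -7557/3922453 ≈ -0.0019266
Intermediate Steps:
D = -370/7557 (D = 368*(-1/264) + 308*(1/229) = -46/33 + 308/229 = -370/7557 ≈ -0.048961)
1/(D - 519) = 1/(-370/7557 - 519) = 1/(-3922453/7557) = -7557/3922453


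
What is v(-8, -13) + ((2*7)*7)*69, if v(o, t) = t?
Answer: 6749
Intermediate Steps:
v(-8, -13) + ((2*7)*7)*69 = -13 + ((2*7)*7)*69 = -13 + (14*7)*69 = -13 + 98*69 = -13 + 6762 = 6749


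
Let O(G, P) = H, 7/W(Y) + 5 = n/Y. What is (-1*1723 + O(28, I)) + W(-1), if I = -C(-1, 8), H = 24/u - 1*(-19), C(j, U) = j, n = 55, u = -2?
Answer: -102967/60 ≈ -1716.1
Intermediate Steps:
W(Y) = 7/(-5 + 55/Y)
H = 7 (H = 24/(-2) - 1*(-19) = 24*(-1/2) + 19 = -12 + 19 = 7)
I = 1 (I = -1*(-1) = 1)
O(G, P) = 7
(-1*1723 + O(28, I)) + W(-1) = (-1*1723 + 7) - 7*(-1)/(-55 + 5*(-1)) = (-1723 + 7) - 7*(-1)/(-55 - 5) = -1716 - 7*(-1)/(-60) = -1716 - 7*(-1)*(-1/60) = -1716 - 7/60 = -102967/60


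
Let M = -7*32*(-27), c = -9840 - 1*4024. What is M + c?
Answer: -7816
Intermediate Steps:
c = -13864 (c = -9840 - 4024 = -13864)
M = 6048 (M = -224*(-27) = 6048)
M + c = 6048 - 13864 = -7816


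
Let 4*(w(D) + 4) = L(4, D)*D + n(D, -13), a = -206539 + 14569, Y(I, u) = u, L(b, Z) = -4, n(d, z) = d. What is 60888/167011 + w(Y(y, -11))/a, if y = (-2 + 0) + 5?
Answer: 46751838253/128244406680 ≈ 0.36455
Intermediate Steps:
y = 3 (y = -2 + 5 = 3)
a = -191970
w(D) = -4 - 3*D/4 (w(D) = -4 + (-4*D + D)/4 = -4 + (-3*D)/4 = -4 - 3*D/4)
60888/167011 + w(Y(y, -11))/a = 60888/167011 + (-4 - ¾*(-11))/(-191970) = 60888*(1/167011) + (-4 + 33/4)*(-1/191970) = 60888/167011 + (17/4)*(-1/191970) = 60888/167011 - 17/767880 = 46751838253/128244406680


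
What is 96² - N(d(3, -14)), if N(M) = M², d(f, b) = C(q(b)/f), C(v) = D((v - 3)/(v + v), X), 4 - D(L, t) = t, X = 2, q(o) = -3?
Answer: 9212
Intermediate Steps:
D(L, t) = 4 - t
C(v) = 2 (C(v) = 4 - 1*2 = 4 - 2 = 2)
d(f, b) = 2
96² - N(d(3, -14)) = 96² - 1*2² = 9216 - 1*4 = 9216 - 4 = 9212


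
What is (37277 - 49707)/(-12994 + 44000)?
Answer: -6215/15503 ≈ -0.40089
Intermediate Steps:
(37277 - 49707)/(-12994 + 44000) = -12430/31006 = -12430*1/31006 = -6215/15503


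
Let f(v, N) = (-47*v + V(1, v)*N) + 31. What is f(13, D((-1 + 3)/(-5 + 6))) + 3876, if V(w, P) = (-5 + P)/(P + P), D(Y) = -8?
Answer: 42816/13 ≈ 3293.5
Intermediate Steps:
V(w, P) = (-5 + P)/(2*P) (V(w, P) = (-5 + P)/((2*P)) = (-5 + P)*(1/(2*P)) = (-5 + P)/(2*P))
f(v, N) = 31 - 47*v + N*(-5 + v)/(2*v) (f(v, N) = (-47*v + ((-5 + v)/(2*v))*N) + 31 = (-47*v + N*(-5 + v)/(2*v)) + 31 = 31 - 47*v + N*(-5 + v)/(2*v))
f(13, D((-1 + 3)/(-5 + 6))) + 3876 = (13*(31 - 47*13) + (½)*(-8)*(-5 + 13))/13 + 3876 = (13*(31 - 611) + (½)*(-8)*8)/13 + 3876 = (13*(-580) - 32)/13 + 3876 = (-7540 - 32)/13 + 3876 = (1/13)*(-7572) + 3876 = -7572/13 + 3876 = 42816/13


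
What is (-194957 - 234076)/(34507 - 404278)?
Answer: 143011/123257 ≈ 1.1603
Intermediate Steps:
(-194957 - 234076)/(34507 - 404278) = -429033/(-369771) = -429033*(-1/369771) = 143011/123257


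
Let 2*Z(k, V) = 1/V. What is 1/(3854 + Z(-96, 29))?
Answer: 58/223533 ≈ 0.00025947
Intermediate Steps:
Z(k, V) = 1/(2*V)
1/(3854 + Z(-96, 29)) = 1/(3854 + (½)/29) = 1/(3854 + (½)*(1/29)) = 1/(3854 + 1/58) = 1/(223533/58) = 58/223533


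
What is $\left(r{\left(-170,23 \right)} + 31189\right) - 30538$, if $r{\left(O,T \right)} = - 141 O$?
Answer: $24621$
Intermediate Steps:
$\left(r{\left(-170,23 \right)} + 31189\right) - 30538 = \left(\left(-141\right) \left(-170\right) + 31189\right) - 30538 = \left(23970 + 31189\right) - 30538 = 55159 - 30538 = 24621$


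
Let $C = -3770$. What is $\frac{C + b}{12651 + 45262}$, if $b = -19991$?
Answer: $- \frac{23761}{57913} \approx -0.41029$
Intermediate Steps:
$\frac{C + b}{12651 + 45262} = \frac{-3770 - 19991}{12651 + 45262} = - \frac{23761}{57913}$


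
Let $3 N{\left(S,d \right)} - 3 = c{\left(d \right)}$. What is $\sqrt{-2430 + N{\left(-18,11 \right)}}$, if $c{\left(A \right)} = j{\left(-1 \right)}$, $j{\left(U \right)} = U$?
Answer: $\frac{2 i \sqrt{5466}}{3} \approx 49.288 i$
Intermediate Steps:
$c{\left(A \right)} = -1$
$N{\left(S,d \right)} = \frac{2}{3}$ ($N{\left(S,d \right)} = 1 + \frac{1}{3} \left(-1\right) = 1 - \frac{1}{3} = \frac{2}{3}$)
$\sqrt{-2430 + N{\left(-18,11 \right)}} = \sqrt{-2430 + \frac{2}{3}} = \sqrt{- \frac{7288}{3}} = \frac{2 i \sqrt{5466}}{3}$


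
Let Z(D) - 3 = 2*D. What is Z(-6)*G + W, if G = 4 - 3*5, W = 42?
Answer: 141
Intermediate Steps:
Z(D) = 3 + 2*D
G = -11 (G = 4 - 15 = -11)
Z(-6)*G + W = (3 + 2*(-6))*(-11) + 42 = (3 - 12)*(-11) + 42 = -9*(-11) + 42 = 99 + 42 = 141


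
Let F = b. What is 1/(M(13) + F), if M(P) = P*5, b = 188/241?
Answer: 241/15853 ≈ 0.015202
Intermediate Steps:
b = 188/241 (b = 188*(1/241) = 188/241 ≈ 0.78008)
M(P) = 5*P
F = 188/241 ≈ 0.78008
1/(M(13) + F) = 1/(5*13 + 188/241) = 1/(65 + 188/241) = 1/(15853/241) = 241/15853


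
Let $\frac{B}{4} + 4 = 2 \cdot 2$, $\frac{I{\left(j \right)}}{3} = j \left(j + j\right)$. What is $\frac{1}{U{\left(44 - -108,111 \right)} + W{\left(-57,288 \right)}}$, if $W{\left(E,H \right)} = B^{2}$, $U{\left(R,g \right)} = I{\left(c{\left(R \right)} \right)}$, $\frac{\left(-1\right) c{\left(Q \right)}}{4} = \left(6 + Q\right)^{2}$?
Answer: $\frac{1}{59827324416} \approx 1.6715 \cdot 10^{-11}$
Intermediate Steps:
$c{\left(Q \right)} = - 4 \left(6 + Q\right)^{2}$
$I{\left(j \right)} = 6 j^{2}$ ($I{\left(j \right)} = 3 j \left(j + j\right) = 3 j 2 j = 3 \cdot 2 j^{2} = 6 j^{2}$)
$U{\left(R,g \right)} = 96 \left(6 + R\right)^{4}$ ($U{\left(R,g \right)} = 6 \left(- 4 \left(6 + R\right)^{2}\right)^{2} = 6 \cdot 16 \left(6 + R\right)^{4} = 96 \left(6 + R\right)^{4}$)
$B = 0$ ($B = -16 + 4 \cdot 2 \cdot 2 = -16 + 4 \cdot 4 = -16 + 16 = 0$)
$W{\left(E,H \right)} = 0$ ($W{\left(E,H \right)} = 0^{2} = 0$)
$\frac{1}{U{\left(44 - -108,111 \right)} + W{\left(-57,288 \right)}} = \frac{1}{96 \left(6 + \left(44 - -108\right)\right)^{4} + 0} = \frac{1}{96 \left(6 + \left(44 + 108\right)\right)^{4} + 0} = \frac{1}{96 \left(6 + 152\right)^{4} + 0} = \frac{1}{96 \cdot 158^{4} + 0} = \frac{1}{96 \cdot 623201296 + 0} = \frac{1}{59827324416 + 0} = \frac{1}{59827324416}$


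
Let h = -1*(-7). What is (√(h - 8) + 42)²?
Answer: (42 + I)² ≈ 1763.0 + 84.0*I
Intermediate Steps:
h = 7
(√(h - 8) + 42)² = (√(7 - 8) + 42)² = (√(-1) + 42)² = (I + 42)² = (42 + I)²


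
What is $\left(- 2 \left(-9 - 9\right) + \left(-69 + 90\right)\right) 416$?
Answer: $23712$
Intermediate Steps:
$\left(- 2 \left(-9 - 9\right) + \left(-69 + 90\right)\right) 416 = \left(\left(-2\right) \left(-18\right) + 21\right) 416 = \left(36 + 21\right) 416 = 57 \cdot 416 = 23712$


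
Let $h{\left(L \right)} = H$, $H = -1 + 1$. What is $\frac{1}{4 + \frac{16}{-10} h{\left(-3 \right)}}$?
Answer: $\frac{1}{4} \approx 0.25$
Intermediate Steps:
$H = 0$
$h{\left(L \right)} = 0$
$\frac{1}{4 + \frac{16}{-10} h{\left(-3 \right)}} = \frac{1}{4 + \frac{16}{-10} \cdot 0} = \frac{1}{4 + 16 \left(- \frac{1}{10}\right) 0} = \frac{1}{4 - 0} = \frac{1}{4 + 0} = \frac{1}{4}$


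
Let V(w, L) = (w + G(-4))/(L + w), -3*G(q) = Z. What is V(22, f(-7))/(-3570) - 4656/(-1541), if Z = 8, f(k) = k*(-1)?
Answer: 24931339/8252055 ≈ 3.0212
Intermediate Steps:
f(k) = -k
G(q) = -8/3 (G(q) = -1/3*8 = -8/3)
V(w, L) = (-8/3 + w)/(L + w) (V(w, L) = (w - 8/3)/(L + w) = (-8/3 + w)/(L + w))
V(22, f(-7))/(-3570) - 4656/(-1541) = ((-8/3 + 22)/(-1*(-7) + 22))/(-3570) - 4656/(-1541) = ((58/3)/(7 + 22))*(-1/3570) - 4656*(-1/1541) = ((58/3)/29)*(-1/3570) + 4656/1541 = ((1/29)*(58/3))*(-1/3570) + 4656/1541 = (2/3)*(-1/3570) + 4656/1541 = -1/5355 + 4656/1541 = 24931339/8252055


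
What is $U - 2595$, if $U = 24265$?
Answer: $21670$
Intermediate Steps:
$U - 2595 = 24265 - 2595 = 21670$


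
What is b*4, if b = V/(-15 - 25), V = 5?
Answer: -½ ≈ -0.50000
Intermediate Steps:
b = -⅛ (b = 5/(-15 - 25) = 5/(-40) = -1/40*5 = -⅛ ≈ -0.12500)
b*4 = -⅛*4 = -½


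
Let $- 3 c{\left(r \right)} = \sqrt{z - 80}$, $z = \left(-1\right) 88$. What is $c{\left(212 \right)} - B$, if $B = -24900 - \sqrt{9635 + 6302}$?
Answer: $24900 + \sqrt{15937} - \frac{2 i \sqrt{42}}{3} \approx 25026.0 - 4.3205 i$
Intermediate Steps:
$B = -24900 - \sqrt{15937} \approx -25026.0$
$z = -88$
$c{\left(r \right)} = - \frac{2 i \sqrt{42}}{3}$ ($c{\left(r \right)} = - \frac{\sqrt{-88 - 80}}{3} = - \frac{\sqrt{-168}}{3} = - \frac{2 i \sqrt{42}}{3}$)
$c{\left(212 \right)} - B = - \frac{2 i \sqrt{42}}{3} - \left(-24900 - \sqrt{15937}\right) = - \frac{2 i \sqrt{42}}{3} + \left(24900 + \sqrt{15937}\right) = 24900 + \sqrt{15937} - \frac{2 i \sqrt{42}}{3}$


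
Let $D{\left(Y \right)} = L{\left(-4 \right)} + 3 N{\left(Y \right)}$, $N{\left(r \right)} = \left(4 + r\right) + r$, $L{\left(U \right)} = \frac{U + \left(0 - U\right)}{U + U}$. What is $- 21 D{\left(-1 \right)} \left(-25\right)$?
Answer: $3150$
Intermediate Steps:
$L{\left(U \right)} = 0$ ($L{\left(U \right)} = \frac{U - U}{2 U} = 0 \frac{1}{2 U} = 0$)
$N{\left(r \right)} = 4 + 2 r$
$D{\left(Y \right)} = 12 + 6 Y$ ($D{\left(Y \right)} = 0 + 3 \left(4 + 2 Y\right) = 0 + \left(12 + 6 Y\right) = 12 + 6 Y$)
$- 21 D{\left(-1 \right)} \left(-25\right) = - 21 \left(12 + 6 \left(-1\right)\right) \left(-25\right) = - 21 \left(12 - 6\right) \left(-25\right) = \left(-21\right) 6 \left(-25\right) = \left(-126\right) \left(-25\right) = 3150$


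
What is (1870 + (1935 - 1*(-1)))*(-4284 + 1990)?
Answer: -8730964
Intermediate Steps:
(1870 + (1935 - 1*(-1)))*(-4284 + 1990) = (1870 + (1935 + 1))*(-2294) = (1870 + 1936)*(-2294) = 3806*(-2294) = -8730964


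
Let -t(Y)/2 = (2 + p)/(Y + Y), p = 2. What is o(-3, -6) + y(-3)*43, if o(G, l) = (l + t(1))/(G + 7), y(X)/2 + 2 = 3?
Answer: 167/2 ≈ 83.500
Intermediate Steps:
t(Y) = -4/Y (t(Y) = -2*(2 + 2)/(Y + Y) = -8/(2*Y) = -8*1/(2*Y) = -4/Y)
y(X) = 2 (y(X) = -4 + 2*3 = -4 + 6 = 2)
o(G, l) = (-4 + l)/(7 + G) (o(G, l) = (l - 4/1)/(G + 7) = (l - 4*1)/(7 + G) = (l - 4)/(7 + G) = (-4 + l)/(7 + G))
o(-3, -6) + y(-3)*43 = (-4 - 6)/(7 - 3) + 2*43 = -10/4 + 86 = (1/4)*(-10) + 86 = -5/2 + 86 = 167/2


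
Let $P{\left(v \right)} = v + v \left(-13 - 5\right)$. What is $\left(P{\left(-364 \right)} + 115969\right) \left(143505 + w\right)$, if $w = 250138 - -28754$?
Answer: $51598750329$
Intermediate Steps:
$P{\left(v \right)} = - 17 v$ ($P{\left(v \right)} = v + v \left(-18\right) = v - 18 v = - 17 v$)
$w = 278892$ ($w = 250138 + 28754 = 278892$)
$\left(P{\left(-364 \right)} + 115969\right) \left(143505 + w\right) = \left(\left(-17\right) \left(-364\right) + 115969\right) \left(143505 + 278892\right) = \left(6188 + 115969\right) 422397 = 122157 \cdot 422397 = 51598750329$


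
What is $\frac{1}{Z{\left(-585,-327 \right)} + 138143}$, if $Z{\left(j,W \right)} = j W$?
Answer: $\frac{1}{329438} \approx 3.0355 \cdot 10^{-6}$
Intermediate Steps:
$Z{\left(j,W \right)} = W j$
$\frac{1}{Z{\left(-585,-327 \right)} + 138143} = \frac{1}{\left(-327\right) \left(-585\right) + 138143} = \frac{1}{191295 + 138143} = \frac{1}{329438}$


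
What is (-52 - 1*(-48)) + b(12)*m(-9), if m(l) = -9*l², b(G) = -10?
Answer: 7286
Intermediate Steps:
(-52 - 1*(-48)) + b(12)*m(-9) = (-52 - 1*(-48)) - (-90)*(-9)² = (-52 + 48) - (-90)*81 = -4 - 10*(-729) = -4 + 7290 = 7286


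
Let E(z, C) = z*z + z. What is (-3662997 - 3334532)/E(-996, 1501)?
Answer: -6997529/991020 ≈ -7.0609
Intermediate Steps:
E(z, C) = z + z**2 (E(z, C) = z**2 + z = z + z**2)
(-3662997 - 3334532)/E(-996, 1501) = (-3662997 - 3334532)/((-996*(1 - 996))) = -6997529/((-996*(-995))) = -6997529/991020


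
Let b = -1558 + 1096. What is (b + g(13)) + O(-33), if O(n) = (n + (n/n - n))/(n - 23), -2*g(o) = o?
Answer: -26237/56 ≈ -468.52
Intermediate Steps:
g(o) = -o/2
O(n) = 1/(-23 + n) (O(n) = (n + (1 - n))/(-23 + n) = 1/(-23 + n))
b = -462
(b + g(13)) + O(-33) = (-462 - 1/2*13) + 1/(-23 - 33) = (-462 - 13/2) + 1/(-56) = -937/2 - 1/56 = -26237/56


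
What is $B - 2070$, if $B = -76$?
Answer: $-2146$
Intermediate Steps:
$B - 2070 = -76 - 2070 = -2146$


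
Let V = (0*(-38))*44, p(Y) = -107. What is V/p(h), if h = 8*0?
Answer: 0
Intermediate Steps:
h = 0
V = 0 (V = 0*44 = 0)
V/p(h) = 0/(-107) = 0*(-1/107) = 0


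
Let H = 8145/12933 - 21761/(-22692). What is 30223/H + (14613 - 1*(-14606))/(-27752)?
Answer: 3038749176695029/159749198376 ≈ 19022.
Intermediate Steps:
H = 5756313/3623156 (H = 8145*(1/12933) - 21761*(-1/22692) = 905/1437 + 21761/22692 = 5756313/3623156 ≈ 1.5888)
30223/H + (14613 - 1*(-14606))/(-27752) = 30223/(5756313/3623156) + (14613 - 1*(-14606))/(-27752) = 30223*(3623156/5756313) + (14613 + 14606)*(-1/27752) = 109502643788/5756313 + 29219*(-1/27752) = 109502643788/5756313 - 29219/27752 = 3038749176695029/159749198376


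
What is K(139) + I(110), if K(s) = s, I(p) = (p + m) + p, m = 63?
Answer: 422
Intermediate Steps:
I(p) = 63 + 2*p (I(p) = (p + 63) + p = (63 + p) + p = 63 + 2*p)
K(139) + I(110) = 139 + (63 + 2*110) = 139 + (63 + 220) = 139 + 283 = 422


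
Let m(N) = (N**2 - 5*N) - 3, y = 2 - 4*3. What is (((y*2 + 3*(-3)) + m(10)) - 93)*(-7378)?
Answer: 553350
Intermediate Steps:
y = -10 (y = 2 - 12 = -10)
m(N) = -3 + N**2 - 5*N
(((y*2 + 3*(-3)) + m(10)) - 93)*(-7378) = (((-10*2 + 3*(-3)) + (-3 + 10**2 - 5*10)) - 93)*(-7378) = (((-20 - 9) + (-3 + 100 - 50)) - 93)*(-7378) = ((-29 + 47) - 93)*(-7378) = (18 - 93)*(-7378) = -75*(-7378) = 553350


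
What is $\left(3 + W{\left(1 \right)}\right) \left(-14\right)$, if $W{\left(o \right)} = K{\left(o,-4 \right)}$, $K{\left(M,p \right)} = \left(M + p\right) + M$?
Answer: $-14$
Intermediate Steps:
$K{\left(M,p \right)} = p + 2 M$
$W{\left(o \right)} = -4 + 2 o$
$\left(3 + W{\left(1 \right)}\right) \left(-14\right) = \left(3 + \left(-4 + 2 \cdot 1\right)\right) \left(-14\right) = \left(3 + \left(-4 + 2\right)\right) \left(-14\right) = \left(3 - 2\right) \left(-14\right) = 1 \left(-14\right) = -14$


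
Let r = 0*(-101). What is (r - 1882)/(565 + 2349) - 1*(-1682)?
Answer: 2449733/1457 ≈ 1681.4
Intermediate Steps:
r = 0
(r - 1882)/(565 + 2349) - 1*(-1682) = (0 - 1882)/(565 + 2349) - 1*(-1682) = -1882/2914 + 1682 = -1882*1/2914 + 1682 = -941/1457 + 1682 = 2449733/1457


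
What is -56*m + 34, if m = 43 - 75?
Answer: 1826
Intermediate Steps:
m = -32
-56*m + 34 = -56*(-32) + 34 = 1792 + 34 = 1826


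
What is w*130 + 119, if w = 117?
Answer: 15329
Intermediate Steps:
w*130 + 119 = 117*130 + 119 = 15210 + 119 = 15329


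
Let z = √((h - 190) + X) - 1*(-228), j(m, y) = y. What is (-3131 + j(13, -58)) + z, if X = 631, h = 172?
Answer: -2961 + √613 ≈ -2936.2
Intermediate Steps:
z = 228 + √613 (z = √((172 - 190) + 631) - 1*(-228) = √(-18 + 631) + 228 = √613 + 228 = 228 + √613 ≈ 252.76)
(-3131 + j(13, -58)) + z = (-3131 - 58) + (228 + √613) = -3189 + (228 + √613) = -2961 + √613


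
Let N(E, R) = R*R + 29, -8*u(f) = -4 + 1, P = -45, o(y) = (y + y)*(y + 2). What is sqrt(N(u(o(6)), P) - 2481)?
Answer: I*sqrt(427) ≈ 20.664*I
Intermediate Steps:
o(y) = 2*y*(2 + y) (o(y) = (2*y)*(2 + y) = 2*y*(2 + y))
u(f) = 3/8 (u(f) = -(-4 + 1)/8 = -1/8*(-3) = 3/8)
N(E, R) = 29 + R**2 (N(E, R) = R**2 + 29 = 29 + R**2)
sqrt(N(u(o(6)), P) - 2481) = sqrt((29 + (-45)**2) - 2481) = sqrt((29 + 2025) - 2481) = sqrt(2054 - 2481) = sqrt(-427) = I*sqrt(427)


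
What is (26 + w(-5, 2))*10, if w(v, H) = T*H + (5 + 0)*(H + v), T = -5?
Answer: 10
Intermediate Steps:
w(v, H) = 5*v (w(v, H) = -5*H + (5 + 0)*(H + v) = -5*H + 5*(H + v) = -5*H + (5*H + 5*v) = 5*v)
(26 + w(-5, 2))*10 = (26 + 5*(-5))*10 = (26 - 25)*10 = 1*10 = 10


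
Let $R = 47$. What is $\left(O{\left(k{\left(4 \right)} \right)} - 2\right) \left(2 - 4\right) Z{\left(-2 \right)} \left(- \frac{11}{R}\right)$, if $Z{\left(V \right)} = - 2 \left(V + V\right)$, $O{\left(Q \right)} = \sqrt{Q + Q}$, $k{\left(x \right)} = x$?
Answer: $- \frac{352}{47} + \frac{352 \sqrt{2}}{47} \approx 3.1022$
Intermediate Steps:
$O{\left(Q \right)} = \sqrt{2} \sqrt{Q}$ ($O{\left(Q \right)} = \sqrt{2 Q} = \sqrt{2} \sqrt{Q}$)
$Z{\left(V \right)} = - 4 V$ ($Z{\left(V \right)} = - 2 \cdot 2 V = - 4 V$)
$\left(O{\left(k{\left(4 \right)} \right)} - 2\right) \left(2 - 4\right) Z{\left(-2 \right)} \left(- \frac{11}{R}\right) = \left(\sqrt{2} \sqrt{4} - 2\right) \left(2 - 4\right) \left(\left(-4\right) \left(-2\right)\right) \left(- \frac{11}{47}\right) = \left(\sqrt{2} \cdot 2 - 2\right) \left(-2\right) 8 \left(\left(-11\right) \frac{1}{47}\right) = \left(2 \sqrt{2} - 2\right) \left(-2\right) 8 \left(- \frac{11}{47}\right) = \left(-2 + 2 \sqrt{2}\right) \left(-2\right) 8 \left(- \frac{11}{47}\right) = \left(4 - 4 \sqrt{2}\right) 8 \left(- \frac{11}{47}\right) = \left(32 - 32 \sqrt{2}\right) \left(- \frac{11}{47}\right) = - \frac{352}{47} + \frac{352 \sqrt{2}}{47}$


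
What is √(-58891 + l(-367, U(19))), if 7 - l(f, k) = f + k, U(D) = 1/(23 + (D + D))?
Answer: I*√217741818/61 ≈ 241.9*I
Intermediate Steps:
U(D) = 1/(23 + 2*D)
l(f, k) = 7 - f - k (l(f, k) = 7 - (f + k) = 7 + (-f - k) = 7 - f - k)
√(-58891 + l(-367, U(19))) = √(-58891 + (7 - 1*(-367) - 1/(23 + 2*19))) = √(-58891 + (7 + 367 - 1/(23 + 38))) = √(-58891 + (7 + 367 - 1/61)) = √(-58891 + 22813/61) = √(-3569538/61) = I*√217741818/61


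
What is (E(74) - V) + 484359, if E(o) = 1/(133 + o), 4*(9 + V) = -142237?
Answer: 430499767/828 ≈ 5.1993e+5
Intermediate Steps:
V = -142273/4 (V = -9 + (¼)*(-142237) = -9 - 142237/4 = -142273/4 ≈ -35568.)
(E(74) - V) + 484359 = (1/(133 + 74) - 1*(-142273/4)) + 484359 = (1/207 + 142273/4) + 484359 = 29450515/828 + 484359 = 430499767/828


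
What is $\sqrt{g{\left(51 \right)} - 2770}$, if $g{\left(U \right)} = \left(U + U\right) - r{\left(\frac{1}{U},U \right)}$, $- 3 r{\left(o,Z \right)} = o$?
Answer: $\frac{i \sqrt{6939451}}{51} \approx 51.653 i$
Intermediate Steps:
$r{\left(o,Z \right)} = - \frac{o}{3}$
$g{\left(U \right)} = 2 U + \frac{1}{3 U}$ ($g{\left(U \right)} = \left(U + U\right) - - \frac{1}{3 U} = 2 U + \frac{1}{3 U}$)
$\sqrt{g{\left(51 \right)} - 2770} = \sqrt{\left(2 \cdot 51 + \frac{1}{3 \cdot 51}\right) - 2770} = \sqrt{\left(102 + \frac{1}{3} \cdot \frac{1}{51}\right) - 2770} = \sqrt{\left(102 + \frac{1}{153}\right) - 2770} = \sqrt{\frac{15607}{153} - 2770} = \sqrt{- \frac{408203}{153}} = \frac{i \sqrt{6939451}}{51}$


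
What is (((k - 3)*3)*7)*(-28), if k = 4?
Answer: -588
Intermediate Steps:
(((k - 3)*3)*7)*(-28) = (((4 - 3)*3)*7)*(-28) = ((1*3)*7)*(-28) = (3*7)*(-28) = 21*(-28) = -588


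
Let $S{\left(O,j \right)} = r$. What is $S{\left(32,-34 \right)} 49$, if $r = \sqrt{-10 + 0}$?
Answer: $49 i \sqrt{10} \approx 154.95 i$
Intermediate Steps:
$r = i \sqrt{10}$ ($r = \sqrt{-10} = i \sqrt{10} \approx 3.1623 i$)
$S{\left(O,j \right)} = i \sqrt{10}$
$S{\left(32,-34 \right)} 49 = i \sqrt{10} \cdot 49 = 49 i \sqrt{10}$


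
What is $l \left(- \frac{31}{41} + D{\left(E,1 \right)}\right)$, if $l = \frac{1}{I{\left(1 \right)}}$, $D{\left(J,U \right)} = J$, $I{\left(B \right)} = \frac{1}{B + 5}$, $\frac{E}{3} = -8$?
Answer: $- \frac{6090}{41} \approx -148.54$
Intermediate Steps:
$E = -24$ ($E = 3 \left(-8\right) = -24$)
$I{\left(B \right)} = \frac{1}{5 + B}$
$l = 6$ ($l = \frac{1}{\frac{1}{5 + 1}} = \frac{1}{\frac{1}{6}} = 6$)
$l \left(- \frac{31}{41} + D{\left(E,1 \right)}\right) = 6 \left(- \frac{31}{41} - 24\right) = 6 \left(- \frac{1015}{41}\right) = - \frac{6090}{41}$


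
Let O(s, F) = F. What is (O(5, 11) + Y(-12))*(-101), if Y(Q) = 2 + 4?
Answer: -1717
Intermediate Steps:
Y(Q) = 6
(O(5, 11) + Y(-12))*(-101) = (11 + 6)*(-101) = 17*(-101) = -1717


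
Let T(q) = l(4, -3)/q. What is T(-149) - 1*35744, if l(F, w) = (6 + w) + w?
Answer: -35744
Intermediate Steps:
l(F, w) = 6 + 2*w
T(q) = 0 (T(q) = (6 + 2*(-3))/q = (6 - 6)/q = 0/q = 0)
T(-149) - 1*35744 = 0 - 1*35744 = 0 - 35744 = -35744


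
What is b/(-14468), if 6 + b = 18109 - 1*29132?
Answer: 11029/14468 ≈ 0.76230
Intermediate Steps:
b = -11029 (b = -6 + (18109 - 1*29132) = -6 + (18109 - 29132) = -6 - 11023 = -11029)
b/(-14468) = -11029/(-14468) = -11029*(-1/14468) = 11029/14468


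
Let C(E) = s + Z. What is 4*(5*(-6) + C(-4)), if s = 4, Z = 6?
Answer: -80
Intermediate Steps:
C(E) = 10 (C(E) = 4 + 6 = 10)
4*(5*(-6) + C(-4)) = 4*(5*(-6) + 10) = 4*(-30 + 10) = 4*(-20) = -80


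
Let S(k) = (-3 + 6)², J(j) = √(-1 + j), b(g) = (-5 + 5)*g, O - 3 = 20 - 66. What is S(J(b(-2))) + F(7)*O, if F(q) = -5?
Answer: 224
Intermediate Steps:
O = -43 (O = 3 + (20 - 66) = 3 - 46 = -43)
b(g) = 0 (b(g) = 0*g = 0)
S(k) = 9 (S(k) = 3² = 9)
S(J(b(-2))) + F(7)*O = 9 - 5*(-43) = 9 + 215 = 224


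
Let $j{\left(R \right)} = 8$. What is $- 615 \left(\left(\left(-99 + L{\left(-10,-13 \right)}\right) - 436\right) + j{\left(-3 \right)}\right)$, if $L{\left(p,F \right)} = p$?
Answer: $330255$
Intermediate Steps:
$- 615 \left(\left(\left(-99 + L{\left(-10,-13 \right)}\right) - 436\right) + j{\left(-3 \right)}\right) = - 615 \left(\left(\left(-99 - 10\right) - 436\right) + 8\right) = - 615 \left(\left(-109 - 436\right) + 8\right) = - 615 \left(-545 + 8\right) = \left(-615\right) \left(-537\right) = 330255$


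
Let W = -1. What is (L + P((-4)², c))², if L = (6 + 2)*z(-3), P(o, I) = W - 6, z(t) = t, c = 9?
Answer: 961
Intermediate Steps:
P(o, I) = -7 (P(o, I) = -1 - 6 = -7)
L = -24 (L = (6 + 2)*(-3) = 8*(-3) = -24)
(L + P((-4)², c))² = (-24 - 7)² = (-31)² = 961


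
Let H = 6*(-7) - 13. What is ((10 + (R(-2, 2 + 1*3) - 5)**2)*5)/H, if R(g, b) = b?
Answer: -10/11 ≈ -0.90909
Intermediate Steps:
H = -55 (H = -42 - 13 = -55)
((10 + (R(-2, 2 + 1*3) - 5)**2)*5)/H = ((10 + ((2 + 1*3) - 5)**2)*5)/(-55) = ((10 + ((2 + 3) - 5)**2)*5)*(-1/55) = ((10 + (5 - 5)**2)*5)*(-1/55) = ((10 + 0**2)*5)*(-1/55) = ((10 + 0)*5)*(-1/55) = (10*5)*(-1/55) = 50*(-1/55) = -10/11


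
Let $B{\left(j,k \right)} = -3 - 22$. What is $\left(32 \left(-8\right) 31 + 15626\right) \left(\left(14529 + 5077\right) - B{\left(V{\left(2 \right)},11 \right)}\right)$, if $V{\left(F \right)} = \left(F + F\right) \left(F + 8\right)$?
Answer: $150962390$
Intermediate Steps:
$V{\left(F \right)} = 2 F \left(8 + F\right)$
$B{\left(j,k \right)} = -25$ ($B{\left(j,k \right)} = -3 - 22 = -25$)
$\left(32 \left(-8\right) 31 + 15626\right) \left(\left(14529 + 5077\right) - B{\left(V{\left(2 \right)},11 \right)}\right) = \left(32 \left(-8\right) 31 + 15626\right) \left(\left(14529 + 5077\right) - -25\right) = \left(\left(-256\right) 31 + 15626\right) \left(19606 + 25\right) = \left(-7936 + 15626\right) 19631 = 7690 \cdot 19631 = 150962390$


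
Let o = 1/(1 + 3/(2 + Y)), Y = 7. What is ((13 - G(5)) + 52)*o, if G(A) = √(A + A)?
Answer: 195/4 - 3*√10/4 ≈ 46.378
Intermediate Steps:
G(A) = √2*√A (G(A) = √(2*A) = √2*√A)
o = ¾ (o = 1/(1 + 3/(2 + 7)) = 1/(1 + 3/9) = 1/(1 + (⅑)*3) = 1/(1 + ⅓) = 1/(4/3) = ¾ ≈ 0.75000)
((13 - G(5)) + 52)*o = ((13 - √2*√5) + 52)*(¾) = ((13 - √10) + 52)*(¾) = (65 - √10)*(¾) = 195/4 - 3*√10/4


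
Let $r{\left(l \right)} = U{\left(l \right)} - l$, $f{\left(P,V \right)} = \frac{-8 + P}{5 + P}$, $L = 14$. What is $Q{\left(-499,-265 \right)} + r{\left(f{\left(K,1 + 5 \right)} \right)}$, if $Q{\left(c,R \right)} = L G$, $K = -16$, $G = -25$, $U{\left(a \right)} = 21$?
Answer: $- \frac{3643}{11} \approx -331.18$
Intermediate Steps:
$Q{\left(c,R \right)} = -350$ ($Q{\left(c,R \right)} = 14 \left(-25\right) = -350$)
$f{\left(P,V \right)} = \frac{-8 + P}{5 + P}$
$r{\left(l \right)} = 21 - l$
$Q{\left(-499,-265 \right)} + r{\left(f{\left(K,1 + 5 \right)} \right)} = -350 + \left(21 - \frac{-8 - 16}{5 - 16}\right) = -350 + \left(21 - \frac{1}{-11} \left(-24\right)\right) = -350 + \left(21 - \left(- \frac{1}{11}\right) \left(-24\right)\right) = -350 + \left(21 - \frac{24}{11}\right) = -350 + \frac{207}{11} = - \frac{3643}{11}$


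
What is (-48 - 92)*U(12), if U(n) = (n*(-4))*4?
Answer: 26880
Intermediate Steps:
U(n) = -16*n (U(n) = -4*n*4 = -16*n)
(-48 - 92)*U(12) = (-48 - 92)*(-16*12) = -140*(-192) = 26880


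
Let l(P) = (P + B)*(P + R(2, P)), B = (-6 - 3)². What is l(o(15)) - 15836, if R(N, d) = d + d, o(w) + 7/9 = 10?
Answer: -360176/27 ≈ -13340.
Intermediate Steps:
o(w) = 83/9 (o(w) = -7/9 + 10 = 83/9)
R(N, d) = 2*d
B = 81 (B = (-9)² = 81)
l(P) = 3*P*(81 + P) (l(P) = (P + 81)*(P + 2*P) = (81 + P)*(3*P) = 3*P*(81 + P))
l(o(15)) - 15836 = 3*(83/9)*(81 + 83/9) - 15836 = 3*(83/9)*(812/9) - 15836 = 67396/27 - 15836 = -360176/27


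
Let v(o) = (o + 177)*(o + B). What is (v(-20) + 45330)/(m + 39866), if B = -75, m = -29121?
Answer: 869/307 ≈ 2.8306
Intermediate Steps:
v(o) = (-75 + o)*(177 + o) (v(o) = (o + 177)*(o - 75) = (177 + o)*(-75 + o) = (-75 + o)*(177 + o))
(v(-20) + 45330)/(m + 39866) = ((-13275 + (-20)² + 102*(-20)) + 45330)/(-29121 + 39866) = ((-13275 + 400 - 2040) + 45330)/10745 = (-14915 + 45330)*(1/10745) = 30415*(1/10745) = 869/307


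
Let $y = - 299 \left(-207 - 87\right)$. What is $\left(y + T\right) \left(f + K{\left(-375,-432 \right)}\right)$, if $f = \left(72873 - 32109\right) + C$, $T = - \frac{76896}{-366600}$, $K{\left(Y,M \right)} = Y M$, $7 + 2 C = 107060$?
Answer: $\frac{344138516540337}{15275} \approx 2.253 \cdot 10^{10}$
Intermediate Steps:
$C = \frac{107053}{2}$ ($C = - \frac{7}{2} + \frac{1}{2} \cdot 107060 = - \frac{7}{2} + 53530 = \frac{107053}{2} \approx 53527.0$)
$K{\left(Y,M \right)} = M Y$
$T = \frac{3204}{15275}$ ($T = \left(-76896\right) \left(- \frac{1}{366600}\right) = \frac{3204}{15275} \approx 0.20975$)
$y = 87906$ ($y = \left(-299\right) \left(-294\right) = 87906$)
$f = \frac{188581}{2}$ ($f = \left(72873 - 32109\right) + \frac{107053}{2} = 40764 + \frac{107053}{2} = \frac{188581}{2} \approx 94291.0$)
$\left(y + T\right) \left(f + K{\left(-375,-432 \right)}\right) = \left(87906 + \frac{3204}{15275}\right) \left(\frac{188581}{2} - -162000\right) = \frac{1342767354 \left(\frac{188581}{2} + 162000\right)}{15275} = \frac{1342767354}{15275} \cdot \frac{512581}{2} = \frac{344138516540337}{15275}$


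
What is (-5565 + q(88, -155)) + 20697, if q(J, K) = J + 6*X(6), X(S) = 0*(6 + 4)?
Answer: 15220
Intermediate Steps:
X(S) = 0 (X(S) = 0*10 = 0)
q(J, K) = J (q(J, K) = J + 6*0 = J + 0 = J)
(-5565 + q(88, -155)) + 20697 = (-5565 + 88) + 20697 = -5477 + 20697 = 15220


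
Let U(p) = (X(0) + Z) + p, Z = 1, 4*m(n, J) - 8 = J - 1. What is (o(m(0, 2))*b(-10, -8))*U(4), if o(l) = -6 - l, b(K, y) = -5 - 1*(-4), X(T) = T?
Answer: 165/4 ≈ 41.250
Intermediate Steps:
m(n, J) = 7/4 + J/4 (m(n, J) = 2 + (J - 1)/4 = 2 + (-1 + J)/4 = 2 + (-¼ + J/4) = 7/4 + J/4)
b(K, y) = -1 (b(K, y) = -5 + 4 = -1)
U(p) = 1 + p (U(p) = (0 + 1) + p = 1 + p)
(o(m(0, 2))*b(-10, -8))*U(4) = ((-6 - (7/4 + (¼)*2))*(-1))*(1 + 4) = ((-6 - (7/4 + ½))*(-1))*5 = ((-6 - 1*9/4)*(-1))*5 = ((-6 - 9/4)*(-1))*5 = -33/4*(-1)*5 = (33/4)*5 = 165/4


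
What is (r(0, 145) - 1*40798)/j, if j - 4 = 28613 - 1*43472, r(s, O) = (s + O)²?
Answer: 19773/14855 ≈ 1.3311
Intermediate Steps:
r(s, O) = (O + s)²
j = -14855 (j = 4 + (28613 - 1*43472) = 4 + (28613 - 43472) = 4 - 14859 = -14855)
(r(0, 145) - 1*40798)/j = ((145 + 0)² - 1*40798)/(-14855) = (145² - 40798)*(-1/14855) = (21025 - 40798)*(-1/14855) = -19773*(-1/14855) = 19773/14855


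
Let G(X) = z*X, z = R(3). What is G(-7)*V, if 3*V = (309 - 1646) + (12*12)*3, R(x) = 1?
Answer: 6335/3 ≈ 2111.7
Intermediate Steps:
z = 1
G(X) = X (G(X) = 1*X = X)
V = -905/3 (V = ((309 - 1646) + (12*12)*3)/3 = (-1337 + 144*3)/3 = (-1337 + 432)/3 = (⅓)*(-905) = -905/3 ≈ -301.67)
G(-7)*V = -7*(-905/3) = 6335/3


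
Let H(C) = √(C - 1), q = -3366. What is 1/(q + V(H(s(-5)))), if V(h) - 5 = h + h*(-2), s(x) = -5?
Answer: I/(√6 - 3361*I) ≈ -0.00029753 + 2.1684e-7*I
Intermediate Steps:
H(C) = √(-1 + C)
V(h) = 5 - h (V(h) = 5 + (h + h*(-2)) = 5 + (h - 2*h) = 5 - h)
1/(q + V(H(s(-5)))) = 1/(-3366 + (5 - √(-1 - 5))) = 1/(-3366 + (5 - √(-6))) = 1/(-3366 + (5 - I*√6)) = 1/(-3361 - I*√6)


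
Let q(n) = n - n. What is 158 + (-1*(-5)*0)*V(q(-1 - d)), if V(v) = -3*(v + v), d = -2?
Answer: 158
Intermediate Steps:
q(n) = 0
V(v) = -6*v
158 + (-1*(-5)*0)*V(q(-1 - d)) = 158 + (-1*(-5)*0)*(-6*0) = 158 + (5*0)*0 = 158 + 0*0 = 158 + 0 = 158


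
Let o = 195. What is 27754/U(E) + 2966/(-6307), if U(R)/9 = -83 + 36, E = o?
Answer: -176299096/2667861 ≈ -66.083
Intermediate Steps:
E = 195
U(R) = -423 (U(R) = 9*(-83 + 36) = 9*(-47) = -423)
27754/U(E) + 2966/(-6307) = 27754/(-423) + 2966/(-6307) = 27754*(-1/423) + 2966*(-1/6307) = -27754/423 - 2966/6307 = -176299096/2667861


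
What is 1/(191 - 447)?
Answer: -1/256 ≈ -0.0039063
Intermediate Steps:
1/(191 - 447) = 1/(-256) = -1/256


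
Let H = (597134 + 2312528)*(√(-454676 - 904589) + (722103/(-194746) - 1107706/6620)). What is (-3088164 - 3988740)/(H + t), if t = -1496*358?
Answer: 11445146712031814613197247469530/38162728303625853715432609657254697 + 66845004504130613947723285350*I*√1359265/38162728303625853715432609657254697 ≈ 0.0002999 + 0.0020421*I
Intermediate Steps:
t = -535568
H = -80198153368410854/161152315 + 2909662*I*√1359265 (H = 2909662*(√(-1359265) + (722103*(-1/194746) - 1107706*1/6620)) = 2909662*(I*√1359265 + (-722103/194746 - 553853/3310)) = 2909662*(I*√1359265 - 27562704317/161152315) = 2909662*(-27562704317/161152315 + I*√1359265) = -80198153368410854/161152315 + 2909662*I*√1359265 ≈ -4.9765e+8 + 3.3923e+9*I)
(-3088164 - 3988740)/(H + t) = (-3088164 - 3988740)/((-80198153368410854/161152315 + 2909662*I*√1359265) - 535568) = -7076904/(-80284461391450774/161152315 + 2909662*I*√1359265)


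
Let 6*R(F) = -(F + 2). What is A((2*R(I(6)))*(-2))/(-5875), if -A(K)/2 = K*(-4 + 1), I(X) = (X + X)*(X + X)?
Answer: -584/5875 ≈ -0.099404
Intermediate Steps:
I(X) = 4*X² (I(X) = (2*X)*(2*X) = 4*X²)
R(F) = -⅓ - F/6 (R(F) = (-(F + 2))/6 = (-(2 + F))/6 = (-2 - F)/6 = -⅓ - F/6)
A(K) = 6*K (A(K) = -2*K*(-4 + 1) = -2*K*(-3) = -(-6)*K = 6*K)
A((2*R(I(6)))*(-2))/(-5875) = (6*((2*(-⅓ - 2*6²/3))*(-2)))/(-5875) = (6*((2*(-⅓ - 2*36/3))*(-2)))*(-1/5875) = (6*((2*(-⅓ - ⅙*144))*(-2)))*(-1/5875) = (6*((2*(-⅓ - 24))*(-2)))*(-1/5875) = (6*((2*(-73/3))*(-2)))*(-1/5875) = (6*(-146/3*(-2)))*(-1/5875) = (6*(292/3))*(-1/5875) = 584*(-1/5875) = -584/5875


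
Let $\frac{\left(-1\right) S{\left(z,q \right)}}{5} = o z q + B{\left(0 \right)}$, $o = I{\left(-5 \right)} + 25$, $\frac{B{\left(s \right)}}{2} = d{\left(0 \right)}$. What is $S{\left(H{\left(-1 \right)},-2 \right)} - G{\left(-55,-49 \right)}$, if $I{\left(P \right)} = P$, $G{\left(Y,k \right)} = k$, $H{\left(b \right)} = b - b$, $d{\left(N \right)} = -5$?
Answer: $99$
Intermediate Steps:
$H{\left(b \right)} = 0$
$B{\left(s \right)} = -10$ ($B{\left(s \right)} = 2 \left(-5\right) = -10$)
$o = 20$ ($o = -5 + 25 = 20$)
$S{\left(z,q \right)} = 50 - 100 q z$ ($S{\left(z,q \right)} = - 5 \left(20 z q - 10\right) = - 5 \left(20 q z - 10\right) = - 5 \left(-10 + 20 q z\right) = 50 - 100 q z$)
$S{\left(H{\left(-1 \right)},-2 \right)} - G{\left(-55,-49 \right)} = \left(50 - \left(-200\right) 0\right) - -49 = \left(50 + 0\right) + 49 = 50 + 49 = 99$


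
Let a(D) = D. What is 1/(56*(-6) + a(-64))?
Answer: -1/400 ≈ -0.0025000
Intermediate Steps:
1/(56*(-6) + a(-64)) = 1/(56*(-6) - 64) = 1/(-336 - 64) = 1/(-400) = -1/400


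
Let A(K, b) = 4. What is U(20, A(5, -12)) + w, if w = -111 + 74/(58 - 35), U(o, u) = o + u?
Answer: -1927/23 ≈ -83.783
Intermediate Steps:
w = -2479/23 (w = -111 + 74/23 = -2479/23 ≈ -107.78)
U(20, A(5, -12)) + w = (20 + 4) - 2479/23 = 24 - 2479/23 = -1927/23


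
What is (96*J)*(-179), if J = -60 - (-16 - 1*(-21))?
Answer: 1116960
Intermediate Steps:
J = -65 (J = -60 - (-16 + 21) = -60 - 1*5 = -60 - 5 = -65)
(96*J)*(-179) = (96*(-65))*(-179) = -6240*(-179) = 1116960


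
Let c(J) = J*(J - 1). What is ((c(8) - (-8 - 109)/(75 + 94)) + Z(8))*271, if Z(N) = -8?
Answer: 171543/13 ≈ 13196.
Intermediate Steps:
c(J) = J*(-1 + J)
((c(8) - (-8 - 109)/(75 + 94)) + Z(8))*271 = ((8*(-1 + 8) - (-8 - 109)/(75 + 94)) - 8)*271 = ((8*7 - (-117)/169) - 8)*271 = ((56 - (-117)/169) - 8)*271 = ((56 - 1*(-9/13)) - 8)*271 = ((56 + 9/13) - 8)*271 = (737/13 - 8)*271 = (633/13)*271 = 171543/13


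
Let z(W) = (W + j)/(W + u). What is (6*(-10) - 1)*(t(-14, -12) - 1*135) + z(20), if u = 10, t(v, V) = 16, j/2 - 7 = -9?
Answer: 108893/15 ≈ 7259.5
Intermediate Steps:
j = -4 (j = 14 + 2*(-9) = 14 - 18 = -4)
z(W) = (-4 + W)/(10 + W) (z(W) = (W - 4)/(W + 10) = (-4 + W)/(10 + W))
(6*(-10) - 1)*(t(-14, -12) - 1*135) + z(20) = (6*(-10) - 1)*(16 - 1*135) + (-4 + 20)/(10 + 20) = (-60 - 1)*(16 - 135) + 16/30 = -61*(-119) + (1/30)*16 = 7259 + 8/15 = 108893/15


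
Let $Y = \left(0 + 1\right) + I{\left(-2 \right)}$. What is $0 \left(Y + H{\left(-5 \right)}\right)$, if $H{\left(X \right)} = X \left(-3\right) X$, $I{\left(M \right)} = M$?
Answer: $0$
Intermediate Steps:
$H{\left(X \right)} = - 3 X^{2}$ ($H{\left(X \right)} = - 3 X X = - 3 X^{2}$)
$Y = -1$ ($Y = \left(0 + 1\right) - 2 = 1 - 2 = -1$)
$0 \left(Y + H{\left(-5 \right)}\right) = 0 \left(-1 - 3 \left(-5\right)^{2}\right) = 0 \left(-1 - 75\right) = 0 \left(-76\right) = 0$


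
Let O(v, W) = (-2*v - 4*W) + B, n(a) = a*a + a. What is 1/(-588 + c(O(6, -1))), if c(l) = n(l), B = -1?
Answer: -1/516 ≈ -0.0019380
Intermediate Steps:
n(a) = a + a² (n(a) = a² + a = a + a²)
O(v, W) = -1 - 4*W - 2*v (O(v, W) = (-2*v - 4*W) - 1 = (-4*W - 2*v) - 1 = -1 - 4*W - 2*v)
c(l) = l*(1 + l)
1/(-588 + c(O(6, -1))) = 1/(-588 + (-1 - 4*(-1) - 2*6)*(1 + (-1 - 4*(-1) - 2*6))) = 1/(-588 + (-1 + 4 - 12)*(1 + (-1 + 4 - 12))) = 1/(-588 - 9*(1 - 9)) = 1/(-588 - 9*(-8)) = 1/(-588 + 72) = 1/(-516) = -1/516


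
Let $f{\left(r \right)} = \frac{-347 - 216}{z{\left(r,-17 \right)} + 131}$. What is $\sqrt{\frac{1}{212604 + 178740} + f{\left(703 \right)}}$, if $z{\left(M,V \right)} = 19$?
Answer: $\frac{i \sqrt{898161066933}}{489180} \approx 1.9374 i$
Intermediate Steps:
$f{\left(r \right)} = - \frac{563}{150}$ ($f{\left(r \right)} = \frac{-347 - 216}{19 + 131} = - \frac{563}{150}$)
$\sqrt{\frac{1}{212604 + 178740} + f{\left(703 \right)}} = \sqrt{\frac{1}{212604 + 178740} - \frac{563}{150}} = \sqrt{\frac{1}{391344} - \frac{563}{150}} = \sqrt{- \frac{36721087}{9783600}} = \frac{i \sqrt{898161066933}}{489180}$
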